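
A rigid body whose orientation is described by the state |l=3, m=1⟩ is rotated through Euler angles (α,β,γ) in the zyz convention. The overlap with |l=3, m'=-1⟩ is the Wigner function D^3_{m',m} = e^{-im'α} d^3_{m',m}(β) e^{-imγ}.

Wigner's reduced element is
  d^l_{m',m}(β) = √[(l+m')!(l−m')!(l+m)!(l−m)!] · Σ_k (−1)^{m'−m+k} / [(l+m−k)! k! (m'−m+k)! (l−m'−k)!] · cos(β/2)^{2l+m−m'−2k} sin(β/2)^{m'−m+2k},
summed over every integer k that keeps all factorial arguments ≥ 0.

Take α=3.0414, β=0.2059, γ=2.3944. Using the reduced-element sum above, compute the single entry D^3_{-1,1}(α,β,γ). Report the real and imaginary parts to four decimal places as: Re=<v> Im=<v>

First d^3_{-1,1}(β=0.2059), then the phase factors e^{-i(-1)α} and e^{-i(1)γ}:
Half-angle: c=0.994705, s=0.102768. N=√(2·24·24·2)=48.000000
The bounds max(0,m−m')=2 and min(l+m,l−m')=4 give 3 terms
  k=2: (−1)^0·48.0000/(8)·0.9947^4·0.1028^2 = +0.062036
  k=3: (−1)^1·48.0000/(6)·0.9947^2·0.1028^4 = -0.000883
  k=4: (−1)^2·48.0000/(48)·0.9947^0·0.1028^6 = +0.000001
d^3_{-1,1}(0.2059) = +0.062036 -0.000883 +0.000001 = +0.061155
Phases: e^{-i·(-1)·3.0414}=-0.994985+0.100025i, e^{-i·(1)·2.3944}=-0.733600-0.679582i ⇒ D=+0.048795+0.036864i

Re=0.0488 Im=0.0369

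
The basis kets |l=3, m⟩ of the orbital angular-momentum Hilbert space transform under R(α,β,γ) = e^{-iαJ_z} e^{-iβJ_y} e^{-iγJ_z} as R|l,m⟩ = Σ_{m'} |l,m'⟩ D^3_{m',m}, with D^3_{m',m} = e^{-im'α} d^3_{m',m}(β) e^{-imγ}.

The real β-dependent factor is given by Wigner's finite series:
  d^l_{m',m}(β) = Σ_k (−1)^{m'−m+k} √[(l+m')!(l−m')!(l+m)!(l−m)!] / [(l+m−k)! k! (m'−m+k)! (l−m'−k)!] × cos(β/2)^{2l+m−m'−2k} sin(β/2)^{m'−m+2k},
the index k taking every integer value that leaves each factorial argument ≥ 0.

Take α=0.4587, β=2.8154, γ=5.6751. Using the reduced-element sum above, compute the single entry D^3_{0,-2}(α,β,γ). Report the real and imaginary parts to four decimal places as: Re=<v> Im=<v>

First d^3_{0,-2}(β=2.8154), then the phase factors e^{-i(0)α} and e^{-i(-2)γ}:
c=cos(2.8154/2)=0.162374, s=sin(2.8154/2)=0.986729; N=√[6·6·1·120]=65.726707
k∈{0,1} keeps every argument non-negative
  k=0: (−1)^2·65.7267/(12)·0.1624^4·0.9867^2 = +0.003707
  k=1: (−1)^3·65.7267/(12)·0.1624^2·0.9867^4 = -0.136895
d^3_{0,-2}(2.8154) = +0.003707 -0.136895 = -0.133188
D = (+1.000000+0.000000i)·(-0.133188)·(+0.347239-0.937777i) = -0.046248+0.124900i

Re=-0.0462 Im=0.1249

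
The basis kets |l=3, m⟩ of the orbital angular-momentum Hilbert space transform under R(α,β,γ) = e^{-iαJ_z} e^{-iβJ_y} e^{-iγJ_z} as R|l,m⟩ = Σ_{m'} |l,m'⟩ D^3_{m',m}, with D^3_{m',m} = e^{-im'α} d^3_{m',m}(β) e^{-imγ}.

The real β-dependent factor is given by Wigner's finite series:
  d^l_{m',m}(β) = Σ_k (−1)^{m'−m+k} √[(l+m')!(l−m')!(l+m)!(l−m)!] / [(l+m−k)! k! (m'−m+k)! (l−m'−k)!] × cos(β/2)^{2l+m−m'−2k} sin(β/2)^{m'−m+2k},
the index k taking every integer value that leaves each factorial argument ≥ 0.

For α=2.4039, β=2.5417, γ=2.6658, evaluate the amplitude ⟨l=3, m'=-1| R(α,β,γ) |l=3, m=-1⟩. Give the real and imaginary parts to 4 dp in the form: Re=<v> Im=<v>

First d^3_{-1,-1}(β=2.5417), then the phase factors e^{-i(-1)α} and e^{-i(-1)γ}:
c=cos(2.5417/2)=0.295469, s=sin(2.5417/2)=0.955352; N=√[2·24·2·24]=48.000000
k∈{0,1,2} keeps every argument non-negative
  k=0: (−1)^0·48.0000/(48)·0.2955^6·0.9554^0 = +0.000665
  k=1: (−1)^1·48.0000/(6)·0.2955^4·0.9554^2 = -0.055650
  k=2: (−1)^2·48.0000/(8)·0.2955^2·0.9554^4 = +0.436344
d^3_{-1,-1}(2.5417) = +0.000665 -0.055650 +0.436344 = +0.381360
Attach z-rotation phases: D = e^{-i(-1)(2.4039)}·(+0.381360)·e^{-i(-1)(2.6658)} = +0.133383-0.357273i

Re=0.1334 Im=-0.3573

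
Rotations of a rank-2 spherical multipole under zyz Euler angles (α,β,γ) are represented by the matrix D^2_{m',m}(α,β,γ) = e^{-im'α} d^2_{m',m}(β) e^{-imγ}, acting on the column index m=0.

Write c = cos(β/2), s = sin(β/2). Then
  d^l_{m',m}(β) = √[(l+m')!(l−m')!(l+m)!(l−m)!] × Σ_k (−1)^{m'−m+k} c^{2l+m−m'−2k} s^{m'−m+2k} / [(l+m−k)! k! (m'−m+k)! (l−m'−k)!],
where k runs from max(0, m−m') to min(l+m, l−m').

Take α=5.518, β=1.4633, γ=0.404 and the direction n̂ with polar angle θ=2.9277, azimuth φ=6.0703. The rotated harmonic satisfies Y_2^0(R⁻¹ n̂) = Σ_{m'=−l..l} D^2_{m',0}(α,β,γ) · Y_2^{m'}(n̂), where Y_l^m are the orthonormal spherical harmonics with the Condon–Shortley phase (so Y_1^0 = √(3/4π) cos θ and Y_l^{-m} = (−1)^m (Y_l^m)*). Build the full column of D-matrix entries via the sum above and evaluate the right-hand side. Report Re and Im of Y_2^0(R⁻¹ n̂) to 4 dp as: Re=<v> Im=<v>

Re=-0.3101 Im=0.0000

Need the full column D^2_{m',0} for m'=−2..2 at α=5.518, β=1.4633, γ=0.404.
cos(β/2)=0.744073, sin(β/2)=0.668098
d^2_{-2,0}: single k=2 term ⇒ +0.605323;  D = +0.024464-0.604829i
d^2_{-1,0}: k∈[1..2] ⇒ +0.674160 -0.543516 = +0.130644;  D = +0.094227-0.090493i
d^2_{0,0}: k∈[0..2] ⇒ +0.306522 -0.988489 +0.199233 = -0.482733;  D = -0.482733+0.000000i
d^2_{1,0}: k∈[0..1] ⇒ -0.674160 +0.543516 = -0.130644;  D = -0.094227-0.090493i
d^2_{2,0}: single k=0 term ⇒ +0.605323;  D = +0.024464+0.604829i
Y_2^{m'}(θ=2.9277,φ=6.0703) and Σ D·Y over m':
  (+0.0245-0.6048i)·(+0.0159+0.0072i)  (+0.0942-0.0905i)·(-0.1566-0.0339i)  (-0.4827+0.0000i)·(+0.5882+0.0000i)  (-0.0942-0.0905i)·(+0.1566-0.0339i)  (+0.0245+0.6048i)·(+0.0159-0.0072i)
Y_2^0(R⁻¹ n̂) = -0.310095+0.000000i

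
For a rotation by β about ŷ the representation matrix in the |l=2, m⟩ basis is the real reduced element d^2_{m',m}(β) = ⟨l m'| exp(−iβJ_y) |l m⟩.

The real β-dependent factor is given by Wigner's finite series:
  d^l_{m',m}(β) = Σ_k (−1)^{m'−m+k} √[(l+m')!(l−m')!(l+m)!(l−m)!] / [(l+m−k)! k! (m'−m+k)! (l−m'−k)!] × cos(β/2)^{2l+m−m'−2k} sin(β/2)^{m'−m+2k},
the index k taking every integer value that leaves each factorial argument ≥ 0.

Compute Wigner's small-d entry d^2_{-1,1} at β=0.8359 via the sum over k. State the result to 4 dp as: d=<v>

d=0.3857

d^2_{-1,1}(β=0.8359) via Wigner's sum:
With c≡cos(β/2)=0.913923 and s≡sin(β/2)=0.405888, N=[1·6·6·1]^{1/2}=6.000000
k∈{2,3} keeps every argument non-negative
  k=2: (−1)^0·6.0000/(2)·0.9139^2·0.4059^2 = +0.412812
  k=3: (−1)^1·6.0000/(6)·0.9139^0·0.4059^4 = -0.027141
d^2_{-1,1}(0.8359) = +0.412812 -0.027141 = +0.385671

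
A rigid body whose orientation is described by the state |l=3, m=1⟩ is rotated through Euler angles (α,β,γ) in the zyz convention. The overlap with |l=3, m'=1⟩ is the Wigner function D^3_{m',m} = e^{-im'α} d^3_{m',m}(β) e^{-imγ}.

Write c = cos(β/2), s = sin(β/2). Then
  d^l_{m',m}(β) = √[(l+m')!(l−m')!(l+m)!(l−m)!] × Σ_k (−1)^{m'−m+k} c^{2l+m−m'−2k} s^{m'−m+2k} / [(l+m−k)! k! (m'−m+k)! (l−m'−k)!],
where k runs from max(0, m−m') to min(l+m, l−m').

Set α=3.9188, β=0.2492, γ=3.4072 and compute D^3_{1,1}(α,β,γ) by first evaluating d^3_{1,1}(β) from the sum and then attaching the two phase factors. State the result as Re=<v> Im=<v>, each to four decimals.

Re=0.4212 Im=-0.7222

Split into d^3_{1,1}(β=0.2492) × two z-phases.
Half-angle: c=0.992247, s=0.124278. N=√(24·2·24·2)=48.000000
The bounds max(0,m−m')=0 and min(l+m,l−m')=2 give 3 terms
  k=0: (−1)^0·48.0000/(48)·0.9922^6·0.1243^0 = +0.954377
  k=1: (−1)^1·48.0000/(6)·0.9922^4·0.1243^2 = -0.119773
  k=2: (−1)^2·48.0000/(8)·0.9922^2·0.1243^4 = +0.001409
d^3_{1,1}(0.2492) = +0.954377 -0.119773 +0.001409 = +0.836014
D = (-0.712875+0.701291i)·(+0.836014)·(-0.964933+0.262495i) = +0.421176-0.722170i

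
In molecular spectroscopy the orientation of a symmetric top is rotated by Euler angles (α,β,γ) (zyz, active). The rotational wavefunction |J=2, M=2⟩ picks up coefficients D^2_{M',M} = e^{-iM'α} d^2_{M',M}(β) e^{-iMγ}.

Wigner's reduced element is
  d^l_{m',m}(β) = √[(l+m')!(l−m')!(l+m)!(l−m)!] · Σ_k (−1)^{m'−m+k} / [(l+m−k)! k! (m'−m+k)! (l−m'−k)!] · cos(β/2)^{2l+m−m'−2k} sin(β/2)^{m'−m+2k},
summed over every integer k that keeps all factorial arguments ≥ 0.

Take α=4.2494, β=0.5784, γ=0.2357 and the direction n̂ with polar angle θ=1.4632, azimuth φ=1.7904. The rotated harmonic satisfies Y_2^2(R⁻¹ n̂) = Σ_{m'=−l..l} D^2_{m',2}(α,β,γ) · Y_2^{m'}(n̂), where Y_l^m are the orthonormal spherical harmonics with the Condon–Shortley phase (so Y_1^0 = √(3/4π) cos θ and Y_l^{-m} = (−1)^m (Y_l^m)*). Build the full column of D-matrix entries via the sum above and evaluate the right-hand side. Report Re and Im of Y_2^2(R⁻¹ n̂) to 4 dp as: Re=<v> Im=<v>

Need the full column D^2_{m',2} for m'=−2..2 at α=4.2494, β=0.5784, γ=0.2357.
cos(β/2)=0.958472, sin(β/2)=0.285186
d^2_{-2,2}: single k=4 term ⇒ +0.006615;  D = -0.001141+0.006515i
d^2_{-1,2}: single k=3 term ⇒ +0.044462;  D = -0.035758-0.026424i
d^2_{0,2}: single k=2 term ⇒ +0.183016;  D = +0.163055-0.083114i
d^2_{1,2}: single k=1 term ⇒ +0.502223;  D = +0.004224+0.502205i
d^2_{2,2}: single k=0 term ⇒ +0.843953;  D = -0.758247-0.370566i
Y_2^{m'}(θ=1.4632,φ=1.7904) and Σ D·Y over m':
  (-0.0011+0.0065i)·(-0.3456+0.1624i)  (-0.0358-0.0264i)·(-0.0180-0.0805i)  (+0.1631-0.0831i)·(-0.3045+0.0000i)  (+0.0042+0.5022i)·(+0.0180-0.0805i)  (-0.7582-0.3706i)·(-0.3456-0.1624i)
Y_2^2(R⁻¹ n̂) = +0.190580+0.286075i

Re=0.1906 Im=0.2861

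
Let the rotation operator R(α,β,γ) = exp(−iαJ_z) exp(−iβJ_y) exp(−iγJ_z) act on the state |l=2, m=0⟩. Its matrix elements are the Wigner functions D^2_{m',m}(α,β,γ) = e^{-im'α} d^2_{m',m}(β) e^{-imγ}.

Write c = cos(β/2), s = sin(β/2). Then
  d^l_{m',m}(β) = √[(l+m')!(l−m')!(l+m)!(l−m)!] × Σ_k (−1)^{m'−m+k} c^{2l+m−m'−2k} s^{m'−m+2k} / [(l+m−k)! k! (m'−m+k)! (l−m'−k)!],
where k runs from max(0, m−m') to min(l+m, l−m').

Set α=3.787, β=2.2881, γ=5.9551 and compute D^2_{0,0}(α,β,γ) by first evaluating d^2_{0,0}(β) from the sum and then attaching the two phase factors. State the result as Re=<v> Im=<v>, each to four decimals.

First d^2_{0,0}(β=2.2881), then the phase factors e^{-i(0)α} and e^{-i(0)γ}:
Half-angle: c=0.413911, s=0.910317. N=√(2·2·2·2)=4.000000
The bounds max(0,m−m')=0 and min(l+m,l−m')=2 give 3 terms
  k=0: (−1)^0·4.0000/(4)·0.4139^4·0.9103^0 = +0.029351
  k=1: (−1)^1·4.0000/(1)·0.4139^2·0.9103^2 = -0.567884
  k=2: (−1)^2·4.0000/(4)·0.4139^0·0.9103^4 = +0.686707
d^2_{0,0}(2.2881) = +0.029351 -0.567884 +0.686707 = +0.148174
Attach z-rotation phases: D = e^{-i(0)(3.787)}·(+0.148174)·e^{-i(0)(5.9551)} = +0.148174+0.000000i

Re=0.1482 Im=0.0000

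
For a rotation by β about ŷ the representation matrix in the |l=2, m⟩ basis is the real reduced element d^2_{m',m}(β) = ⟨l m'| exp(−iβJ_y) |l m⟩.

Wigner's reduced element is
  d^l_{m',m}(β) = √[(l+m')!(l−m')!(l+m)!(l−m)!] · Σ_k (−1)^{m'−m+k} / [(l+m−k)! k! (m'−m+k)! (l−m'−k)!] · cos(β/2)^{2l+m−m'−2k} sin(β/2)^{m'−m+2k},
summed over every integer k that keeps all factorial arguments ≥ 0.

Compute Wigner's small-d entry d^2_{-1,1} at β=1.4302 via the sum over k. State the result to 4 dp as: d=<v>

d^2_{-1,1}(β=1.4302) via Wigner's sum:
Half-angle: c=0.755028, s=0.655693. N=√(1·6·6·1)=6.000000
Admissible k: 2..3 (factorial args all ≥0)
  k=2: (−1)^0·6.0000/(2)·0.7550^2·0.6557^2 = +0.735272
  k=3: (−1)^1·6.0000/(6)·0.7550^0·0.6557^4 = -0.184843
d^2_{-1,1}(1.4302) = +0.735272 -0.184843 = +0.550429

d=0.5504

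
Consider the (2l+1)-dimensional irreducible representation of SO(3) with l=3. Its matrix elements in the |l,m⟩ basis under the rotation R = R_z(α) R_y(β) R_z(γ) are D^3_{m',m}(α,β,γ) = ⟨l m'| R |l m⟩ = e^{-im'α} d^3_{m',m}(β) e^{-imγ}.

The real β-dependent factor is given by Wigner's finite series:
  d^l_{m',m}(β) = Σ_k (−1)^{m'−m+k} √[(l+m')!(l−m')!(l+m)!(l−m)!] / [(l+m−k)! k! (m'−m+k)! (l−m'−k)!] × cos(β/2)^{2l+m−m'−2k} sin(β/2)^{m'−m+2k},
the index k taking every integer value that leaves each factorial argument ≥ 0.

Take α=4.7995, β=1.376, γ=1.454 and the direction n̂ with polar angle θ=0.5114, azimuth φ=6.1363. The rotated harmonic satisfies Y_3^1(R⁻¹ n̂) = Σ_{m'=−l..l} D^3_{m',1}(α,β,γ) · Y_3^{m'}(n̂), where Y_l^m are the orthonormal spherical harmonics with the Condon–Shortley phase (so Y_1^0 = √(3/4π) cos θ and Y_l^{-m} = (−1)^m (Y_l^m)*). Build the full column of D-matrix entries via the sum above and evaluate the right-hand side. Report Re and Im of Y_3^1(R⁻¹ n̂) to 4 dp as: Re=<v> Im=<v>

Need the full column D^3_{m',1} for m'=−3..3 at α=4.7995, β=1.376, γ=1.454.
cos(β/2)=0.772518, sin(β/2)=0.634993
d^3_{-3,1}: single k=4 term ⇒ +0.375785;  D = +0.349238+0.138733i
d^3_{-2,1}: k∈[3..4] ⇒ +0.746557 -0.252205 = +0.494351;  D = -0.141843+0.473565i
d^3_{-1,1}: k∈[2..4] ⇒ +0.861635 -0.776218 +0.065556 = +0.150973;  D = -0.147845-0.030572i
d^3_{0,1}: k∈[1..3] ⇒ +0.605204 -1.226718 +0.276277 = -0.345237;  D = -0.040231+0.342885i
d^3_{1,1}: k∈[0..2] ⇒ +0.212545 -1.148846 +0.582163 = -0.354138;  D = -0.353982-0.010511i
d^3_{2,1}: k∈[0..1] ⇒ -0.552473 +0.746557 = +0.194084;  D = +0.011139+0.193764i
d^3_{3,1}: single k=0 term ⇒ +0.556183;  D = -0.550383+0.080109i
Y_3^{m'}(θ=0.5114,φ=6.1363) and Σ D·Y over m':
  (+0.3492+0.1387i)·(+0.0442+0.0209i)  (-0.1418+0.4736i)·(+0.2043+0.0618i)  (-0.1478-0.0306i)·(+0.4385+0.0649i)  (-0.0402+0.3429i)·(+0.2611+0.0000i)  (-0.3540-0.0105i)·(-0.4385+0.0649i)  (+0.0111+0.1938i)·(+0.2043-0.0618i)  (-0.5504+0.0801i)·(-0.0442+0.0209i)
Y_3^1(R⁻¹ n̂) = +0.073774+0.173477i

Re=0.0738 Im=0.1735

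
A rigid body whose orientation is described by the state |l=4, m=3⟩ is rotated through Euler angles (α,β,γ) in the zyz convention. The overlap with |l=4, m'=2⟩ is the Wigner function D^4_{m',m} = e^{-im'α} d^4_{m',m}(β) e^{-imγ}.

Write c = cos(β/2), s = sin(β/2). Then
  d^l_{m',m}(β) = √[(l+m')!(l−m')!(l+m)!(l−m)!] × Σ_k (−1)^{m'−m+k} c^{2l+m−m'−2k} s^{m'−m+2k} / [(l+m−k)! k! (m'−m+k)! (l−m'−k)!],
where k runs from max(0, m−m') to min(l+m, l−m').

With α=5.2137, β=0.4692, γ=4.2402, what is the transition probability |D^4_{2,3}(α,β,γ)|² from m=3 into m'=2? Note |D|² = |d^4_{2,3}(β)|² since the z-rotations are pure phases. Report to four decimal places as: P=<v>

First d^4_{2,3}(β=0.4692), then the phase factors e^{-i(2)α} and e^{-i(3)γ}:
With c≡cos(β/2)=0.972607 and s≡sin(β/2)=0.232454, N=[720·2·5040·1]^{1/2}=2693.993318
k: max(0,(3)−(2))=1 … min(4+(3),4−(2))=2
  k=1: (−1)^0·2693.9933/(720)·0.9726^7·0.2325^1 = +0.716084
  k=2: (−1)^1·2693.9933/(240)·0.9726^5·0.2325^3 = -0.122711
d^4_{2,3}(0.4692) = +0.716084 -0.122711 = +0.593373
|D^4_{2,3}|² = |d^4_{2,3}(β)|² = (+0.593373)² = 0.352091 (the z-rotation phases have unit modulus)

P=0.3521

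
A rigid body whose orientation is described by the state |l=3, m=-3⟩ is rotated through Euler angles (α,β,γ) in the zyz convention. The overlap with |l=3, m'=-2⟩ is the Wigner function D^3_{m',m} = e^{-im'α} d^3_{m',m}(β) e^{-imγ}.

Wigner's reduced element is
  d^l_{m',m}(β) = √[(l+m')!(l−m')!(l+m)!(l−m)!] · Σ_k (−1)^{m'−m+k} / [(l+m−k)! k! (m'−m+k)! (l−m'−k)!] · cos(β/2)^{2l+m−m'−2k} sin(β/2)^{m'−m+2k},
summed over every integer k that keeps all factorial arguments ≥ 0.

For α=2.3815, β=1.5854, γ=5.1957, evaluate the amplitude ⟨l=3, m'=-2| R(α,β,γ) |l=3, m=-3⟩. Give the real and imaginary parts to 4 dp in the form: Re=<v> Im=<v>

D^3_{-2,-3}(2.3815,1.5854,5.1957) = e^{-i·-2·2.3815}·d^3_{-2,-3}(1.5854)·e^{-i·-3·5.1957}. Compute d first:
c=cos(1.5854/2)=0.701925, s=sin(1.5854/2)=0.712251; N=√[1·120·1·720]=293.938769
Admissible k: 0..0 (factorial args all ≥0)
  k=0: (−1)^1·293.9388/(120)·0.7019^5·0.7123^1 = -0.297277
d^3_{-2,-3}(1.5854) = -0.297277
Phases: e^{-i·(-2)·2.3815}=+0.050589-0.998720i, e^{-i·(-3)·5.1957}=-0.992705+0.120569i ⇒ D=-0.020867-0.296544i

Re=-0.0209 Im=-0.2965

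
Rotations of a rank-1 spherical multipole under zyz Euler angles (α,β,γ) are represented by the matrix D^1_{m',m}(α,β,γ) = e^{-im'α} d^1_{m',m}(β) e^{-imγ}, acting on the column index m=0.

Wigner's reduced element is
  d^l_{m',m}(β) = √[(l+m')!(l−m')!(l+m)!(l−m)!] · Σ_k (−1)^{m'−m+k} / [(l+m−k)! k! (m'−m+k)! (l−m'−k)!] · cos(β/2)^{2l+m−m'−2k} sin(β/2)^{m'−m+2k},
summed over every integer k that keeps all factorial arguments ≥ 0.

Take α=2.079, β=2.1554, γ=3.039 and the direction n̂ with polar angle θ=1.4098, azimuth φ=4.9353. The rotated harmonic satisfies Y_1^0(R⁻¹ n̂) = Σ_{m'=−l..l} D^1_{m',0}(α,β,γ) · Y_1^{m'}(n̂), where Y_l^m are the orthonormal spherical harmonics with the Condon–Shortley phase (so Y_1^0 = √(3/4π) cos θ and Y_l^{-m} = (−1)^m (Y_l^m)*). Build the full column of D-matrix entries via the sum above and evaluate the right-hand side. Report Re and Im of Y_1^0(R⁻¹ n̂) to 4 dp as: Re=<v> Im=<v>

Re=-0.4292 Im=0.0000

Need the full column D^1_{m',0} for m'=−1..1 at α=2.079, β=2.1554, γ=3.039.
cos(β/2)=0.473356, sin(β/2)=0.880871
d^1_{-1,0}: single k=1 term ⇒ +0.589678;  D = -0.286943+0.515155i
d^1_{0,0}: k∈[0..1] ⇒ +0.224066 -0.775934 = -0.551869;  D = -0.551869+0.000000i
d^1_{1,0}: single k=0 term ⇒ -0.589678;  D = +0.286943+0.515155i
Y_1^{m'}(θ=1.4098,φ=4.9353) and Σ D·Y over m':
  (-0.2869+0.5152i)·(+0.0754+0.3326i)  (-0.5519+0.0000i)·(+0.0783+0.0000i)  (+0.2869+0.5152i)·(-0.0754+0.3326i)
Y_1^0(R⁻¹ n̂) = -0.429159+0.000000i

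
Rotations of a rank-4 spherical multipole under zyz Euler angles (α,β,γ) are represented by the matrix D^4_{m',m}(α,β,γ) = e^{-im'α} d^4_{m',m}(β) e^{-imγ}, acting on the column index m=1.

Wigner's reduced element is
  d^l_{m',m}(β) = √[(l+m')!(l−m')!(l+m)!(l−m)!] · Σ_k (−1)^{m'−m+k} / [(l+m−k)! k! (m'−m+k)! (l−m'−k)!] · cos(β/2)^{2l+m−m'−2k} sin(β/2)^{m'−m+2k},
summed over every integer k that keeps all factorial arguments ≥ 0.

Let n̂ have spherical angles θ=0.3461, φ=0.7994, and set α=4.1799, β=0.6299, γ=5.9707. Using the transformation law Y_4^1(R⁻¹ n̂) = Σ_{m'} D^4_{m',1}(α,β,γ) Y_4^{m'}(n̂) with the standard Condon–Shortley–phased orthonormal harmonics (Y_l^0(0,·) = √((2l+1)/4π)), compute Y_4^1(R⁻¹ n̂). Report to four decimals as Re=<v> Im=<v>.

Need the full column D^4_{m',1} for m'=−4..4 at α=4.1799, β=0.6299, γ=5.9707.
cos(β/2)=0.950812, sin(β/2)=0.309769
d^4_{-4,1}: single k=5 term ⇒ +0.018347;  D = -0.004480-0.017792i
d^4_{-3,1}: k∈[4..5] ⇒ +0.099552 -0.006340 = +0.093212;  D = +0.089430+0.026280i
d^4_{-2,1}: k∈[3..5] ⇒ +0.326664 -0.052009 +0.001104 = +0.275759;  D = -0.201301+0.188470i
d^4_{-1,1}: k∈[2..5] ⇒ +0.708995 -0.225762 +0.011981 -0.000085 = +0.495130;  D = -0.108054-0.483195i
d^4_{0,1}: k∈[1..4] ⇒ +0.973229 -0.619802 +0.065787 -0.001164 = +0.418050;  D = +0.397805+0.128519i
d^4_{1,1}: k∈[0..3] ⇒ +0.667970 -1.063493 +0.225762 -0.007988 = -0.177749;  D = +0.132948-0.117981i
d^4_{2,1}: k∈[0..2] ⇒ -0.923286 +0.489996 -0.034673 = -0.467962;  D = +0.089910+0.459244i
d^4_{3,1}: k∈[0..1] ⇒ +0.562747 -0.099552 = +0.463196;  D = +0.436810+0.154101i
d^4_{4,1}: single k=0 term ⇒ -0.172854;  D = +0.132301-0.111244i
Y_4^{m'}(θ=0.3461,φ=0.7994) and Σ D·Y over m':
  (-0.0045-0.0178i)·(-0.0059+0.0003i)  (+0.0894+0.0263i)·(-0.0338-0.0311i)  (-0.2013+0.1885i)·(-0.0056-0.1999i)  (-0.1081-0.4832i)·(+0.3362-0.3458i)  (+0.3978+0.1285i)·(+0.4084+0.0000i)  (+0.1329-0.1180i)·(-0.3362-0.3458i)  (+0.0899+0.4592i)·(-0.0056+0.1999i)  (+0.4368+0.1541i)·(+0.0338-0.0311i)  (+0.1323-0.1112i)·(-0.0059-0.0003i)
Y_4^1(R⁻¹ n̂) = -0.163346-0.035663i

Re=-0.1633 Im=-0.0357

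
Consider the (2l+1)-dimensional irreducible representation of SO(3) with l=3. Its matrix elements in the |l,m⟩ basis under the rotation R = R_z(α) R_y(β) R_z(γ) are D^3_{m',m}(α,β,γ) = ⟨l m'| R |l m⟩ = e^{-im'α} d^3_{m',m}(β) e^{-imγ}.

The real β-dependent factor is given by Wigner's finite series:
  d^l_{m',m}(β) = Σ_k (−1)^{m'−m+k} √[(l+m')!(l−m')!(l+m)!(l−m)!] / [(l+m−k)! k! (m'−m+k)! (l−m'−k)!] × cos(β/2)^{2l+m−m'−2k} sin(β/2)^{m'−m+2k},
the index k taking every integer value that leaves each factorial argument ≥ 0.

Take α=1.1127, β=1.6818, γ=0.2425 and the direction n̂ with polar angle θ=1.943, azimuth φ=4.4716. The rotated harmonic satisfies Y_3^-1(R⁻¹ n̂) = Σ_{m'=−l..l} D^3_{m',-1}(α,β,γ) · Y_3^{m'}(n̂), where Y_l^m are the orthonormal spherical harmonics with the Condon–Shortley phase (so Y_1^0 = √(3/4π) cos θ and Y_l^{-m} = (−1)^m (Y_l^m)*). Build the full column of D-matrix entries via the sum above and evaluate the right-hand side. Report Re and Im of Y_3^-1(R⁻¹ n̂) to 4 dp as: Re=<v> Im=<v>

Re=0.3533 Im=0.2700

Need the full column D^3_{m',-1} for m'=−3..3 at α=1.1127, β=1.6818, γ=0.2425.
cos(β/2)=0.666792, sin(β/2)=0.745244
d^3_{-3,-1}: single k=2 term ⇒ +0.425211;  D = -0.384890-0.180732i
d^3_{-2,-1}: k∈[1..2] ⇒ +0.310636 -0.776062 = -0.465427;  D = +0.363742-0.290368i
d^3_{-1,-1}: k∈[0..2] ⇒ +0.087891 -0.878312 +0.822859 = +0.032438;  D = +0.006939+0.031687i
d^3_{0,-1}: k∈[0..2] ⇒ -0.340284 +1.275200 -0.530973 = +0.403943;  D = +0.392124+0.096999i
d^3_{1,-1}: k∈[0..2] ⇒ +0.658734 -1.097145 +0.171313 = -0.267098;  D = -0.172191+0.204186i
d^3_{2,-1}: k∈[0..1] ⇒ -0.776062 +0.484710 = -0.291352;  D = +0.116698+0.266961i
d^3_{3,-1}: single k=0 term ⇒ +0.531153;  D = -0.530591-0.024421i
Y_3^{m'}(θ=1.943,φ=4.4716) and Σ D·Y over m':
  (-0.3849-0.1807i)·(+0.2230-0.2530i)  (+0.3637-0.2904i)·(+0.2858+0.1494i)  (+0.0069+0.0317i)·(+0.0243-0.0990i)  (+0.3921+0.0970i)·(+0.3174+0.0000i)  (-0.1722+0.2042i)·(-0.0243-0.0990i)  (+0.1167+0.2670i)·(+0.2858-0.1494i)  (-0.5306-0.0244i)·(-0.2230-0.2530i)
Y_3^-1(R⁻¹ n̂) = +0.353330+0.269953i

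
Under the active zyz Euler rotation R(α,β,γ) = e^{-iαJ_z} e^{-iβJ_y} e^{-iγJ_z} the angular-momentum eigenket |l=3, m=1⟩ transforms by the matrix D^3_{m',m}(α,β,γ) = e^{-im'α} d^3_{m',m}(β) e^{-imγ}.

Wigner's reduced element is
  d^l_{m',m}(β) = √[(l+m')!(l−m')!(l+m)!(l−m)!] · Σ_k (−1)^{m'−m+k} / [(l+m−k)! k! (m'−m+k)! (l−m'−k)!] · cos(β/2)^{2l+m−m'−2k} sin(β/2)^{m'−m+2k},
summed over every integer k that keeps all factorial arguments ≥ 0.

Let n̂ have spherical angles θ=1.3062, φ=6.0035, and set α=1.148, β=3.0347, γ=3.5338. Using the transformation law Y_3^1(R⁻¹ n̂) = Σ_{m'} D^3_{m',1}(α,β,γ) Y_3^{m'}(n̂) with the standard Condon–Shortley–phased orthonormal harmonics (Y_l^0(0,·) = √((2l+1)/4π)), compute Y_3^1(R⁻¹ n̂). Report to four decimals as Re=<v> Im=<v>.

Need the full column D^3_{m',1} for m'=−3..3 at α=1.148, β=3.0347, γ=3.5338.
cos(β/2)=0.053421, sin(β/2)=0.998572
d^3_{-3,1}: single k=4 term ⇒ +0.010990;  D = +0.010945-0.000986i
d^3_{-2,1}: k∈[3..4] ⇒ +0.000960 -0.167729 = -0.166769;  D = -0.054513+0.157608i
d^3_{-1,1}: k∈[2..4] ⇒ +0.000049 -0.022700 +0.991463 = +0.968812;  D = -0.705031-0.664475i
d^3_{0,1}: k∈[1..3] ⇒ +0.000002 -0.001578 +0.183738 = +0.182162;  D = -0.168330+0.069628i
d^3_{1,1}: k∈[0..2] ⇒ +0.000000 -0.000065 +0.017025 = +0.016960;  D = -0.000519+0.016952i
d^3_{2,1}: k∈[0..1] ⇒ -0.000001 +0.000960 = +0.000959;  D = +0.000862+0.000420i
d^3_{3,1}: single k=0 term ⇒ +0.000031;  D = +0.000024-0.000020i
Y_3^{m'}(θ=1.3062,φ=6.0035) and Σ D·Y over m':
  (+0.0109-0.0010i)·(+0.2507+0.2791i)  (-0.0545+0.1576i)·(+0.2110+0.1321i)  (-0.7050-0.6645i)·(-0.1973-0.0567i)  (-0.1683+0.0696i)·(-0.2594+0.0000i)  (-0.0005+0.0170i)·(+0.1973-0.0567i)  (+0.0009+0.0004i)·(+0.2110-0.1321i)  (+0.0000-0.0000i)·(-0.2507+0.2791i)
Y_3^1(R⁻¹ n̂) = +0.116893+0.185208i

Re=0.1169 Im=0.1852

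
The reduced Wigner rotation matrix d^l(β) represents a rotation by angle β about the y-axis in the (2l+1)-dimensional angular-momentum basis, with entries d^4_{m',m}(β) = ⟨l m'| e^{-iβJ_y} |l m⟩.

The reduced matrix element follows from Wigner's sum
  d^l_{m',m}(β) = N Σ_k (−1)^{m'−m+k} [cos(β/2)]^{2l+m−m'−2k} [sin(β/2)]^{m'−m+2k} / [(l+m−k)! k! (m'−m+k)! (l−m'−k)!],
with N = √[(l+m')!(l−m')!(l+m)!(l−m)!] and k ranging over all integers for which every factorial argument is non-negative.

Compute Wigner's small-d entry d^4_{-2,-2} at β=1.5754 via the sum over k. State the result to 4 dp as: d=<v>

d^4_{-2,-2}(β=1.5754) via Wigner's sum:
With c≡cos(β/2)=0.705477 and s≡sin(β/2)=0.708733, N=[2·720·2·720]^{1/2}=1440.000000
Admissible k: 0..2 (factorial args all ≥0)
  k=0: (−1)^0·1440.0000/(1440)·0.7055^8·0.7087^0 = +0.061357
  k=1: (−1)^1·1440.0000/(120)·0.7055^6·0.7087^2 = -0.743095
  k=2: (−1)^2·1440.0000/(96)·0.7055^4·0.7087^4 = +0.937460
d^4_{-2,-2}(1.5754) = +0.061357 -0.743095 +0.937460 = +0.255723

d=0.2557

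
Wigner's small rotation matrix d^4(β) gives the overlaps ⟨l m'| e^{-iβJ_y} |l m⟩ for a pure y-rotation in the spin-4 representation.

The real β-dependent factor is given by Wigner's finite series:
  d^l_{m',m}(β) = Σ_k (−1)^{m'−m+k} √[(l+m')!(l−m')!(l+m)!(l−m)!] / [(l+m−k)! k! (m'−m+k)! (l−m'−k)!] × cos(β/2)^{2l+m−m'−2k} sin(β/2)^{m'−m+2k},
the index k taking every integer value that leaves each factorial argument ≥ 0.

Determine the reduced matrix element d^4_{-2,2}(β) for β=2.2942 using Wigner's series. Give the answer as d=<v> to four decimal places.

d^4_{-2,2}(β=2.2942) via Wigner's sum:
Half-angle: c=0.411133, s=0.911575. N=√(2·720·720·2)=1440.000000
The bounds max(0,m−m')=4 and min(l+m,l−m')=6 give 3 terms
  k=4: (−1)^0·1440.0000/(96)·0.4111^4·0.9116^4 = +0.295931
  k=5: (−1)^1·1440.0000/(120)·0.4111^2·0.9116^6 = -1.163861
  k=6: (−1)^2·1440.0000/(1440)·0.4111^0·0.9116^8 = +0.476805
d^4_{-2,2}(2.2942) = +0.295931 -1.163861 +0.476805 = -0.391125

d=-0.3911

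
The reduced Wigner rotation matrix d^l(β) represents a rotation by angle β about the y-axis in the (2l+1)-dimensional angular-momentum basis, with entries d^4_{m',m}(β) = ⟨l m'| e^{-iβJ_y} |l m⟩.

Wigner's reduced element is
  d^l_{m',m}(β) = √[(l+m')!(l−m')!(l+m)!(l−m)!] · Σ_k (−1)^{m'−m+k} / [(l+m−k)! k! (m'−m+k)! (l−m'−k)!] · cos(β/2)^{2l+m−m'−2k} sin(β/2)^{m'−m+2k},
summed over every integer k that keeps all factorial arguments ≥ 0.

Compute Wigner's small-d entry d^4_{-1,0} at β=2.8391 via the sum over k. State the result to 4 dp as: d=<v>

d^4_{-1,0}(β=2.8391) via Wigner's sum:
c=cos(2.8391/2)=0.150670, s=sin(2.8391/2)=0.988584; N=√[6·120·24·24]=643.987578
k∈{1,2,3,4} keeps every argument non-negative
  k=1: (−1)^0·643.9876/(144)·0.1507^7·0.9886^1 = +0.000008
  k=2: (−1)^1·643.9876/(24)·0.1507^5·0.9886^3 = -0.002013
  k=3: (−1)^2·643.9876/(24)·0.1507^3·0.9886^5 = +0.086660
  k=4: (−1)^3·643.9876/(144)·0.1507^1·0.9886^7 = -0.621782
d^4_{-1,0}(2.8391) = +0.000008 -0.002013 +0.086660 -0.621782 = -0.537127

d=-0.5371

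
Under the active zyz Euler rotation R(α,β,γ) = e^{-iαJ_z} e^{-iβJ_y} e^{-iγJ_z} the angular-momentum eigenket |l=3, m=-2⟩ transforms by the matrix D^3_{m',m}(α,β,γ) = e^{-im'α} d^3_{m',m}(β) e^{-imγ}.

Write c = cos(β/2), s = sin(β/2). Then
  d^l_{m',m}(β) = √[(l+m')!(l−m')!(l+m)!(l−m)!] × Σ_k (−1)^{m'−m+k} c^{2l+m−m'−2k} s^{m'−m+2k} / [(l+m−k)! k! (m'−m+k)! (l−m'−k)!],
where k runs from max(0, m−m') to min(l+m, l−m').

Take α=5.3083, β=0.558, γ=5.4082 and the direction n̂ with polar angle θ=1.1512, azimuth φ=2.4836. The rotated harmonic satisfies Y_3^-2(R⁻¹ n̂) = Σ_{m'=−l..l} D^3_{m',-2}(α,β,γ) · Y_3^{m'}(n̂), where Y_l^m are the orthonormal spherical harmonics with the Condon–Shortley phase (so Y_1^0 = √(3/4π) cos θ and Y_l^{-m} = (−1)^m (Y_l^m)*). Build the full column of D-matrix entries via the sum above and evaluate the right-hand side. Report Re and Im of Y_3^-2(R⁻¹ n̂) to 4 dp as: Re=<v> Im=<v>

Need the full column D^3_{m',-2} for m'=−3..3 at α=5.3083, β=0.558, γ=5.4082.
cos(β/2)=0.961331, sin(β/2)=0.275394
d^3_{-3,-2}: single k=1 term ⇒ +0.553855;  D = -0.020910+0.553460i
d^3_{-2,-2}: k∈[0..1] ⇒ +0.789294 -0.323872 = +0.465422;  D = -0.394788+0.246495i
d^3_{-1,-2}: k∈[0..1] ⇒ -0.715024 +0.117359 = -0.597665;  D = +0.546514+0.241922i
d^3_{0,-2}: k∈[0..1] ⇒ +0.354783 -0.029116 = +0.325668;  D = -0.058040-0.320454i
d^3_{1,-2}: k∈[0..1] ⇒ -0.117359 +0.004816 = -0.112543;  D = -0.080396+0.078755i
d^3_{2,-2}: k∈[0..1] ⇒ +0.026579 -0.000436 = +0.026143;  D = +0.025623+0.005189i
d^3_{3,-2}: single k=0 term ⇒ -0.003730;  D = -0.001439-0.003441i
Y_3^{m'}(θ=1.1512,φ=2.4836) and Σ D·Y over m':
  (-0.0209+0.5535i)·(+0.1247-0.2923i)  (-0.3948+0.2465i)·(+0.0875+0.3360i)  (+0.5465+0.2419i)·(+0.0397+0.0307i)  (-0.0580-0.3205i)·(-0.3299+0.0000i)  (-0.0804+0.0788i)·(-0.0397+0.0307i)  (+0.0256+0.0052i)·(+0.0875-0.3360i)  (-0.0014-0.0034i)·(-0.1247-0.2923i)
Y_3^-2(R⁻¹ n̂) = +0.079160+0.083252i

Re=0.0792 Im=0.0833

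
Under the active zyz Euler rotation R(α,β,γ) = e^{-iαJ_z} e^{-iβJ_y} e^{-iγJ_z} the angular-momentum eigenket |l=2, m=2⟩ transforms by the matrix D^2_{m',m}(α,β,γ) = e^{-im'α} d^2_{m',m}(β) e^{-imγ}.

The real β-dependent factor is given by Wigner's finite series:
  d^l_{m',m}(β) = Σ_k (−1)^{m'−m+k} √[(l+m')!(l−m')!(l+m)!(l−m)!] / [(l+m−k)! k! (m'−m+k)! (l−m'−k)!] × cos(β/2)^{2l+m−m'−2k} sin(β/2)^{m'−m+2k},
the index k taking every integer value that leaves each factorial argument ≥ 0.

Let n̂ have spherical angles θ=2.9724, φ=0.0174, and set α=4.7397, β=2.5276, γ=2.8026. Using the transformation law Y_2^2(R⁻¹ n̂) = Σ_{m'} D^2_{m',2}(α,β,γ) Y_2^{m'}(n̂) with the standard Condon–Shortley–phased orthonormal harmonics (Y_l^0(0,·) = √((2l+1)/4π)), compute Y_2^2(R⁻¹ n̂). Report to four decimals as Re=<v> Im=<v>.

Need the full column D^2_{m',2} for m'=−2..2 at α=4.7397, β=2.5276, γ=2.8026.
cos(β/2)=0.302197, sin(β/2)=0.953246
d^2_{-2,2}: single k=4 term ⇒ +0.825694;  D = -0.613848-0.552233i
d^2_{-1,2}: single k=3 term ⇒ +0.523521;  D = +0.339378-0.398619i
d^2_{0,2}: single k=2 term ⇒ +0.203266;  D = +0.158311+0.127494i
d^2_{1,2}: single k=1 term ⇒ +0.052614;  D = -0.031870+0.041864i
d^2_{2,2}: single k=0 term ⇒ +0.008340;  D = -0.006771-0.004869i
Y_2^{m'}(θ=2.9724,φ=0.0174) and Σ D·Y over m':
  (-0.6138-0.5522i)·(+0.0109-0.0004i)  (+0.3394-0.3986i)·(-0.1282+0.0022i)  (+0.1583+0.1275i)·(+0.6040+0.0000i)  (-0.0319+0.0419i)·(+0.1282+0.0022i)  (-0.0068-0.0049i)·(+0.0109+0.0004i)
Y_2^2(R⁻¹ n̂) = +0.041810+0.128294i

Re=0.0418 Im=0.1283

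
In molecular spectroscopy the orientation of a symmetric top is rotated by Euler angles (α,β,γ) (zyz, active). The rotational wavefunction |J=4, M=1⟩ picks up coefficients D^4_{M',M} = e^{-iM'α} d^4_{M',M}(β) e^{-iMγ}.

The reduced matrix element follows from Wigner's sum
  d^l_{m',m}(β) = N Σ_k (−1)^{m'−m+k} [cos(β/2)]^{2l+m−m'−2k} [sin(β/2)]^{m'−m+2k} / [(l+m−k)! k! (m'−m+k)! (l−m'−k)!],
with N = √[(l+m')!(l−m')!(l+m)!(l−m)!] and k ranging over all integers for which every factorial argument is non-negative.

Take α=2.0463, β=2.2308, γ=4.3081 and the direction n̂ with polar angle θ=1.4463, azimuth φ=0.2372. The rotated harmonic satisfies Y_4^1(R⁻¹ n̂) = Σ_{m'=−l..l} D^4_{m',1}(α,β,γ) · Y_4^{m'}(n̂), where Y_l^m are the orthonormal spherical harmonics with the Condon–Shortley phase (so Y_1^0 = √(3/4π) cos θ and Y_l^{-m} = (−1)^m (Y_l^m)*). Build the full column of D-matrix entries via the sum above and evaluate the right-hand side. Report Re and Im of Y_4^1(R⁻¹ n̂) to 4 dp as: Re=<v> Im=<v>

Re=-0.2707 Im=-0.1313

Need the full column D^4_{m',1} for m'=−4..4 at α=2.0463, β=2.2308, γ=4.3081.
cos(β/2)=0.439818, sin(β/2)=0.898087
d^4_{-4,1}: single k=5 term ⇒ +0.371968;  D = -0.275811-0.249577i
d^4_{-3,1}: k∈[4..5] ⇒ +0.322022 -0.805613 = -0.483592;  D = +0.124324-0.467338i
d^4_{-2,1}: k∈[3..5] ⇒ +0.168592 -1.054430 +0.879301 = -0.006537;  D = -0.006386+0.001398i
d^4_{-1,1}: k∈[2..5] ⇒ +0.058382 -0.730277 +1.522466 -0.423201 = +0.427370;  D = -0.272368-0.329334i
d^4_{0,1}: k∈[1..4] ⇒ +0.012786 -0.319880 +1.333760 -0.926865 = +0.099801;  D = -0.039258+0.091755i
d^4_{1,1}: k∈[0..3] ⇒ +0.001400 -0.087572 +0.730277 -1.014977 = -0.370873;  D = -0.369933+0.026389i
d^4_{2,1}: k∈[0..2] ⇒ -0.012130 +0.252888 -0.702953 = -0.462196;  D = +0.240289+0.394824i
d^4_{3,1}: k∈[0..1] ⇒ +0.046339 -0.322022 = -0.275683;  D = +0.143761-0.235232i
d^4_{4,1}: single k=0 term ⇒ -0.089210;  D = -0.088972-0.006513i
Y_4^{m'}(θ=1.4463,φ=0.2372) and Σ D·Y over m':
  (-0.2758-0.2496i)·(+0.2500-0.3486i)  (+0.1243-0.4673i)·(+0.1150-0.0992i)  (-0.0064+0.0014i)·(-0.2614+0.1342i)  (-0.2724-0.3293i)·(-0.1639+0.0396i)  (-0.0393+0.0918i)·(+0.2693+0.0000i)  (-0.3699+0.0264i)·(+0.1639+0.0396i)  (+0.2403+0.3948i)·(-0.2614-0.1342i)  (+0.1438-0.2352i)·(-0.1150-0.0992i)  (-0.0890-0.0065i)·(+0.2500+0.3486i)
Y_4^1(R⁻¹ n̂) = -0.270716-0.131257i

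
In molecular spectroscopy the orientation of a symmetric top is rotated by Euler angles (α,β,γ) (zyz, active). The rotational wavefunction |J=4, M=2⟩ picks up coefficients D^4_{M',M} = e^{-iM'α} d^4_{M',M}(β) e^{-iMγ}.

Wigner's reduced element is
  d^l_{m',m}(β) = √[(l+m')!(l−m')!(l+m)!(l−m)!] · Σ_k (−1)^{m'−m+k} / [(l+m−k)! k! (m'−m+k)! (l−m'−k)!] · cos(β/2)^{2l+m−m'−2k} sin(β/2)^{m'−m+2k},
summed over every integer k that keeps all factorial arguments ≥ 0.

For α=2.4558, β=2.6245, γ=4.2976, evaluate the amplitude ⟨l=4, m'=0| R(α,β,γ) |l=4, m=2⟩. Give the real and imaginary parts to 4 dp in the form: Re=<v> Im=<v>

Split into d^4_{0,2}(β=2.6245) × two z-phases.
With c≡cos(β/2)=0.255675 and s≡sin(β/2)=0.966763, N=[24·24·720·2]^{1/2}=910.735966
The bounds max(0,m−m')=2 and min(l+m,l−m')=4 give 3 terms
  k=2: (−1)^0·910.7360/(96)·0.2557^6·0.9668^2 = +0.002477
  k=3: (−1)^1·910.7360/(36)·0.2557^4·0.9668^4 = -0.094433
  k=4: (−1)^2·910.7360/(96)·0.2557^2·0.9668^6 = +0.506312
d^4_{0,2}(2.6245) = +0.002477 -0.094433 +0.506312 = +0.414356
D = (+1.000000+0.000000i)·(+0.414356)·(-0.675187-0.737646i) = -0.279768-0.305648i

Re=-0.2798 Im=-0.3056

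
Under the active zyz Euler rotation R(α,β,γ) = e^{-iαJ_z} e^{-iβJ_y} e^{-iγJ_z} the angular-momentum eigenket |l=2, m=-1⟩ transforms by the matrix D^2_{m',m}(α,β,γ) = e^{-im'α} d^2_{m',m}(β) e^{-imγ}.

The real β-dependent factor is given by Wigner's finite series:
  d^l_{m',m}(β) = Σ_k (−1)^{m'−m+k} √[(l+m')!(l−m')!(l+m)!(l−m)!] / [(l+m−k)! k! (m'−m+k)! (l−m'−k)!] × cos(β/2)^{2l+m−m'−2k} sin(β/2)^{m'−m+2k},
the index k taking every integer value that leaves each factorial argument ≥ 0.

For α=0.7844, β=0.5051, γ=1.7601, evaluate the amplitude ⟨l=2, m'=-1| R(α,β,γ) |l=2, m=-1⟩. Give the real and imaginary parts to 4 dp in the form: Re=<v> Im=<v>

Split into d^2_{-1,-1}(β=0.5051) × two z-phases.
Half-angle: c=0.968278, s=0.249874. N=√(1·6·1·6)=6.000000
k: max(0,(-1)−(-1))=0 … min(2+(-1),2−(-1))=1
  k=0: (−1)^0·6.0000/(6)·0.9683^4·0.2499^0 = +0.879024
  k=1: (−1)^1·6.0000/(2)·0.9683^2·0.2499^2 = -0.175616
d^2_{-1,-1}(0.5051) = +0.879024 -0.175616 = +0.703409
Phases: e^{-i·(-1)·0.7844}=+0.707812+0.706401i, e^{-i·(-1)·1.7601}=-0.188175+0.982136i ⇒ D=-0.581701+0.395485i

Re=-0.5817 Im=0.3955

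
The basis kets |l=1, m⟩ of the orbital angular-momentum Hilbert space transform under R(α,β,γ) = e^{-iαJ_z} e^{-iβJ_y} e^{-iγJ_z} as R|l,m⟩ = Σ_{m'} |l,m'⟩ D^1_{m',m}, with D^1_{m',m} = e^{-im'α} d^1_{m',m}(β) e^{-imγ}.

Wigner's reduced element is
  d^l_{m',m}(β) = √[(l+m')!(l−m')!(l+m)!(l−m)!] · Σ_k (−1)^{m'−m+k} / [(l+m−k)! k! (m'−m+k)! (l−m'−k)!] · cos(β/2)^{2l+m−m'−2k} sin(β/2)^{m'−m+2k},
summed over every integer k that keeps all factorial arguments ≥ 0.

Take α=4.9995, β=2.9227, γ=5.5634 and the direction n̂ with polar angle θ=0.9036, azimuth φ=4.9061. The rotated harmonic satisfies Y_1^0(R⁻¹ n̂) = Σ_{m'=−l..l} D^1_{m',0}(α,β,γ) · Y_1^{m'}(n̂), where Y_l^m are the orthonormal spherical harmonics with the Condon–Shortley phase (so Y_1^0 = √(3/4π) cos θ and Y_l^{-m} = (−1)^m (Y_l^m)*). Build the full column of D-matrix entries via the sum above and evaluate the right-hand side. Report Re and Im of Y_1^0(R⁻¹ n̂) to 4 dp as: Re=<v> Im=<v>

Need the full column D^1_{m',0} for m'=−1..1 at α=4.9995, β=2.9227, γ=5.5634.
cos(β/2)=0.109228, sin(β/2)=0.994017
d^1_{-1,0}: single k=1 term ⇒ +0.153547;  D = +0.043482-0.147262i
d^1_{0,0}: k∈[0..1] ⇒ +0.011931 -0.988069 = -0.976139;  D = -0.976139+0.000000i
d^1_{1,0}: single k=0 term ⇒ -0.153547;  D = -0.043482-0.147262i
Y_1^{m'}(θ=0.9036,φ=4.9061) and Σ D·Y over m':
  (+0.0435-0.1473i)·(+0.0522+0.2663i)  (-0.9761+0.0000i)·(+0.3023+0.0000i)  (-0.0435-0.1473i)·(-0.0522+0.2663i)
Y_1^0(R⁻¹ n̂) = -0.212142+0.000000i

Re=-0.2121 Im=0.0000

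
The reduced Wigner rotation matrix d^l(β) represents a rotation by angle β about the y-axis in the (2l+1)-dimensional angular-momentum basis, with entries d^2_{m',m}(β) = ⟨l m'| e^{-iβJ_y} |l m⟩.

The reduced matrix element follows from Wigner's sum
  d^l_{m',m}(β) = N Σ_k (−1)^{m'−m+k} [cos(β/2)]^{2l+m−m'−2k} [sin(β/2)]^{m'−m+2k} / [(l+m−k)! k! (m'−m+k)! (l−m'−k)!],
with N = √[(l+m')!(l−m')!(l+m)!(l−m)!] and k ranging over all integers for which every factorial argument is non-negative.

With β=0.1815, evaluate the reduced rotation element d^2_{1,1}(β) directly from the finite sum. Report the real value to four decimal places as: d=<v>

d=0.9592

d^2_{1,1}(β=0.1815) via Wigner's sum:
Half-angle: c=0.995885, s=0.090625. N=√(6·1·6·1)=6.000000
k∈{0,1} keeps every argument non-negative
  k=0: (−1)^0·6.0000/(6)·0.9959^4·0.0906^0 = +0.983641
  k=1: (−1)^1·6.0000/(2)·0.9959^2·0.0906^2 = -0.024437
d^2_{1,1}(0.1815) = +0.983641 -0.024437 = +0.959205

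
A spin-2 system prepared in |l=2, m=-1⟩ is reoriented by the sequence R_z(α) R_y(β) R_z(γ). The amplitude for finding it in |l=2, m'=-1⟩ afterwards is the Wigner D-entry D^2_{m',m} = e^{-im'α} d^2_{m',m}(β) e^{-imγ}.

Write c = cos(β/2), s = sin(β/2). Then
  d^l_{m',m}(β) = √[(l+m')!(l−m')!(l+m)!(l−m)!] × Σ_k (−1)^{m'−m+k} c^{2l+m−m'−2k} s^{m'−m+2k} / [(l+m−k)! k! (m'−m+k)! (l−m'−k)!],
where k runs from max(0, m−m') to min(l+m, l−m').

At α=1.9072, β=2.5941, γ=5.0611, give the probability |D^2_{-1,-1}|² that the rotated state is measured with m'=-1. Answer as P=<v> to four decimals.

P=0.0392

First d^2_{-1,-1}(β=2.5941), then the phase factors e^{-i(-1)α} and e^{-i(-1)γ}:
With c≡cos(β/2)=0.270340 and s≡sin(β/2)=0.962765, N=[1·6·1·6]^{1/2}=6.000000
The bounds max(0,m−m')=0 and min(l+m,l−m')=1 give 2 terms
  k=0: (−1)^0·6.0000/(6)·0.2703^4·0.9628^0 = +0.005341
  k=1: (−1)^1·6.0000/(2)·0.2703^2·0.9628^2 = -0.203228
d^2_{-1,-1}(2.5941) = +0.005341 -0.203228 = -0.197886
|D^2_{-1,-1}|² = |d^2_{-1,-1}(β)|² = (-0.197886)² = 0.039159 (the z-rotation phases have unit modulus)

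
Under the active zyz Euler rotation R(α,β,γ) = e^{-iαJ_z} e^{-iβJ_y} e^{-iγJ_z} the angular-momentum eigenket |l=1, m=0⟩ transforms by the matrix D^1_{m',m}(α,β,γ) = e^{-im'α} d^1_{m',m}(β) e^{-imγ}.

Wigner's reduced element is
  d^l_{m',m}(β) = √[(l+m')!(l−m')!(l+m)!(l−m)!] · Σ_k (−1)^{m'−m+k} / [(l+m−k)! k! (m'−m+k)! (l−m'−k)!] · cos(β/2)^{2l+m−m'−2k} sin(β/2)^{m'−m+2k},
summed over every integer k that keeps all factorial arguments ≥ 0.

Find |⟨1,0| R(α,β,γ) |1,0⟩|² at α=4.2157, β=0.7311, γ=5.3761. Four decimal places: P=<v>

Split into d^1_{0,0}(β=0.7311) × two z-phases.
c=cos(0.7311/2)=0.933927, s=sin(0.7311/2)=0.357463; N=√[1·1·1·1]=1.000000
k: max(0,(0)−(0))=0 … min(1+(0),1−(0))=1
  k=0: (−1)^0·1.0000/(1)·0.9339^2·0.3575^0 = +0.872220
  k=1: (−1)^1·1.0000/(1)·0.9339^0·0.3575^2 = -0.127780
d^1_{0,0}(0.7311) = +0.872220 -0.127780 = +0.744440
|D^1_{0,0}|² = |d^1_{0,0}(β)|² = (+0.744440)² = 0.554192 (the z-rotation phases have unit modulus)

P=0.5542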